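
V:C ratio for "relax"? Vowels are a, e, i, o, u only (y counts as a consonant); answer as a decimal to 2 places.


Word: "relax"
Vowels (a,e,i,o,u): 2
Consonants: 3
Ratio = 2/3
= 0.67


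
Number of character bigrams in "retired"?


Word: "retired" (length 7)
Number of 2-grams = length - 2 + 1 = 7 - 2 + 1
= 6


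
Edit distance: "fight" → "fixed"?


Word 1: "fight" (length 5)
Word 2: "fixed" (length 5)
One optimal edit sequence (insert/delete/substitute each cost 1):
  1. keep 'f'
  2. keep 'i'
  3. substitute 'g' -> 'x'  (+1)
  4. substitute 'h' -> 'e'  (+1)
  5. substitute 't' -> 'd'  (+1)
Total edit operations: 3
Edit distance = 3


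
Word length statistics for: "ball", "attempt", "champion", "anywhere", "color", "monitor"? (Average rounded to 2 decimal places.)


Lengths: "ball"=4, "attempt"=7, "champion"=8, "anywhere"=8, "color"=5, "monitor"=7
Sum = 39, Count = 6
Average = 39/6 = 6.50
= avg=6.50, min=4, max=8


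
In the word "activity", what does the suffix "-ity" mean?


Suffix: -ity
Example: activity = active + -ity, with a spelling change
Meaning = quality of


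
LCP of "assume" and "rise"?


Word 1: "assume"
Word 2: "rise"
Comparing from start:
  Pos 0: 'a' != 'r' (stop)
LCP = "" (length 0)


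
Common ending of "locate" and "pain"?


Word 1: "locate"
Word 2: "pain"
Comparing from end:
  Pos -1: 'e' != 'n' (stop)
LCS = "" (length 0)


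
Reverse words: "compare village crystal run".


Original: "compare village crystal run"
Words (1..n): compare | village | crystal | run
Reversed (n..1): run | crystal | village | compare
Result = "run crystal village compare"


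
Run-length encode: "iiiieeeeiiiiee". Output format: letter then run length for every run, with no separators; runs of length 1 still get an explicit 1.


String: "iiiieeeeiiiiee"
Scanning for consecutive runs:
  'i' x 4
  'e' x 4
  'i' x 4
  'e' x 2
RLE = "i4e4i4e2"


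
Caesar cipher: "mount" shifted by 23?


Word: "mount"
Shift: 23
Each letter → (letter + shift) mod 26:
  'm' (12) + 23 = 9 → 'j'
  'o' (14) + 23 = 11 → 'l'
  'u' (20) + 23 = 17 → 'r'
  'n' (13) + 23 = 10 → 'k'
  't' (19) + 23 = 16 → 'q'
Result = "jlrkq"


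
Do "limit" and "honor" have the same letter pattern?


Pattern of "limit": [0, 1, 2, 1, 3]
Pattern of "honor": [0, 1, 2, 1, 3]
Patterns match
Same pattern = Yes


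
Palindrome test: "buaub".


Word: "buaub"
Reversed: "buaub"
Forward == Backward? buaub == buaub
Palindrome = Yes


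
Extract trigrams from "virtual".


Word: "virtual" (length 7)
Number of trigrams = 7 - 3 + 1 = 5
  Position 0: "vir"
  Position 1: "irt"
  Position 2: "rtu"
  Position 3: "tua"
  Position 4: "ual"
Trigrams = "vir", "irt", "rtu", "tua", "ual"


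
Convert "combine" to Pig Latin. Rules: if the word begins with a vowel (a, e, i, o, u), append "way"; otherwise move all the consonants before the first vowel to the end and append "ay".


Word: "combine"
Starts with consonant(s) → move to end, add 'ay'
Consonant cluster: "c"
Pig Latin = "ombinecay"


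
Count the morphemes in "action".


Word: "action"
Morphemes: act / -ion
Each morpheme carries meaning
= 2 morphemes


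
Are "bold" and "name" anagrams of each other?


Word 1: "bold" → sorted: bdlo
Word 2: "name" → sorted: aemn
Same letters? bdlo != aemn
Anagram = No


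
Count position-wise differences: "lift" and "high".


Comparing character by character (same length = 4):
  Pos 0: 'l' vs 'h' !=
  Pos 1: 'i' vs 'i' =
  Pos 2: 'f' vs 'g' !=
  Pos 3: 't' vs 'h' !=
Hamming distance = 3


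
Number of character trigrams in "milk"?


Word: "milk" (length 4)
Number of 3-grams = length - 3 + 1 = 4 - 3 + 1
= 2


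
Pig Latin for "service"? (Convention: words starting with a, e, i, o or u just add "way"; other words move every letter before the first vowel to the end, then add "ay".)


Word: "service"
Starts with consonant(s) → move to end, add 'ay'
Consonant cluster: "s"
Pig Latin = "ervicesay"


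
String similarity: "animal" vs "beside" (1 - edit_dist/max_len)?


Word 1: "animal" (length 6)
Word 2: "beside" (length 6)
One optimal edit sequence:
  1. substitute 'a' -> 'b'  (+1)
  2. substitute 'n' -> 'e'  (+1)
  3. substitute 'i' -> 's'  (+1)
  4. substitute 'm' -> 'i'  (+1)
  5. substitute 'a' -> 'd'  (+1)
  6. substitute 'l' -> 'e'  (+1)
Edit distance = 6
Max length = max(6, 6) = 6
Similarity = 1 - 6/6
= 0.0000


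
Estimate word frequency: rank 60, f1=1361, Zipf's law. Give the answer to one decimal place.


Zipf's law: f(r) = f(1) / r
f(1) = 1361
f(60) = 1361 / 60
= 22.7 occurrences


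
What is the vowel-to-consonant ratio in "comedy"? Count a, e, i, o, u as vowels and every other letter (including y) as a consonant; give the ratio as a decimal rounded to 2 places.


Word: "comedy"
Vowels (a,e,i,o,u): 2
Consonants: 4
Ratio = 2/4
= 0.50


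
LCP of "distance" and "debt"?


Word 1: "distance"
Word 2: "debt"
Comparing from start:
  Pos 0: 'd' == 'd'
  Pos 1: 'i' != 'e' (stop)
LCP = "d" (length 1)


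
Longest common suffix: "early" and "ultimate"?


Word 1: "early"
Word 2: "ultimate"
Comparing from end:
  Pos -1: 'y' != 'e' (stop)
LCS = "" (length 0)


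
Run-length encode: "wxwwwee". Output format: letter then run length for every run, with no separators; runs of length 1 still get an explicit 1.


String: "wxwwwee"
Scanning for consecutive runs:
  'w' x 1
  'x' x 1
  'w' x 3
  'e' x 2
RLE = "w1x1w3e2"


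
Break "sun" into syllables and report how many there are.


Word: "sun"
Syllable breakdown: sun
Counting: 1 part
= 1 syllable


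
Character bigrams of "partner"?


Word: "partner" (length 7)
Number of bigrams = 7 - 2 + 1 = 6
  Position 0: "pa"
  Position 1: "ar"
  Position 2: "rt"
  Position 3: "tn"
  Position 4: "ne"
  Position 5: "er"
Bigrams = "pa", "ar", "rt", "tn", "ne", "er"


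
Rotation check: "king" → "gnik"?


Word: "king", Candidate: "gnik"
Method: check if candidate is substring of word+word
"kingking" contains "gnik"? No
Is rotation = No


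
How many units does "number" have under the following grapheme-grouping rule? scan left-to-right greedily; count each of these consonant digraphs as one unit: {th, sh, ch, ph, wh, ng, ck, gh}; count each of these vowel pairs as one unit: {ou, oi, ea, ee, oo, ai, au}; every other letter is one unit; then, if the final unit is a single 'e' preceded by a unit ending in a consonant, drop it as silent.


Word: "number" (6 letters)
Left-to-right scan:
  [1] 'n' (letter)
  [2] 'u' (letter)
  [3] 'm' (letter)
  [4] 'b' (letter)
  [5] 'e' (letter)
  [6] 'r' (letter)
Units from scan: 6
Sound units = 6 units


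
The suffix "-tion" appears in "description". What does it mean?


Suffix: -tion
Example: description (describe + -tion, with a spelling change)
Meaning = act or process


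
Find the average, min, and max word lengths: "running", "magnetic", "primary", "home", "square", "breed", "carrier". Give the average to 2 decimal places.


Lengths: "running"=7, "magnetic"=8, "primary"=7, "home"=4, "square"=6, "breed"=5, "carrier"=7
Sum = 44, Count = 7
Average = 44/7 = 6.29
= avg=6.29, min=4, max=8


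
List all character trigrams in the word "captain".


Word: "captain" (length 7)
Number of trigrams = 7 - 3 + 1 = 5
  Position 0: "cap"
  Position 1: "apt"
  Position 2: "pta"
  Position 3: "tai"
  Position 4: "ain"
Trigrams = "cap", "apt", "pta", "tai", "ain"


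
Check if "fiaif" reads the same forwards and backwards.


Word: "fiaif"
Reversed: "fiaif"
Forward == Backward? fiaif == fiaif
Palindrome = Yes


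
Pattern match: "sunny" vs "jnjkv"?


Pattern of "sunny": [0, 1, 2, 2, 3]
Pattern of "jnjkv": [0, 1, 0, 2, 3]
Patterns do not match
Same pattern = No


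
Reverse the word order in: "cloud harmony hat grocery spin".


Original: "cloud harmony hat grocery spin"
Words (1..n): cloud | harmony | hat | grocery | spin
Reversed (n..1): spin | grocery | hat | harmony | cloud
Result = "spin grocery hat harmony cloud"


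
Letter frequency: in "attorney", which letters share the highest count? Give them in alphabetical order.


Word: "attorney"
Letter counts:
  'a': 1
  'e': 1
  'n': 1
  'o': 1
  'r': 1
  't': 2
  'y': 1
Maximum count = 2
Most frequent = 't' (2 times each)


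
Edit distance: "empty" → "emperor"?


Word 1: "empty" (length 5)
Word 2: "emperor" (length 7)
One optimal edit sequence (insert/delete/substitute each cost 1):
  1. keep 'e'
  2. keep 'm'
  3. keep 'p'
  4. insert 'e'  (+1)
  5. insert 'r'  (+1)
  6. substitute 't' -> 'o'  (+1)
  7. substitute 'y' -> 'r'  (+1)
Total edit operations: 4
Edit distance = 4


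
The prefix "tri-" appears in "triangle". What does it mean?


Prefix: tri-
Example: triangle = tri- + angle
Meaning = three


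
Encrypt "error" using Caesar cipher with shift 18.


Word: "error"
Shift: 18
Each letter → (letter + shift) mod 26:
  'e' (4) + 18 = 22 → 'w'
  'r' (17) + 18 = 9 → 'j'
  'r' (17) + 18 = 9 → 'j'
  'o' (14) + 18 = 6 → 'g'
  'r' (17) + 18 = 9 → 'j'
Result = "wjjgj"


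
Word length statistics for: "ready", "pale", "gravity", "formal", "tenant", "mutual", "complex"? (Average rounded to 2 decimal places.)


Lengths: "ready"=5, "pale"=4, "gravity"=7, "formal"=6, "tenant"=6, "mutual"=6, "complex"=7
Sum = 41, Count = 7
Average = 41/7 = 5.86
= avg=5.86, min=4, max=7


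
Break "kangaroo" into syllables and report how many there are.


Word: "kangaroo"
Syllable breakdown: kan-ga-roo
Counting: 3 parts
= 3 syllables


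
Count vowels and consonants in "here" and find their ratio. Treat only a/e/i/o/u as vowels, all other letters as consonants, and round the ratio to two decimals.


Word: "here"
Vowels (a,e,i,o,u): 2
Consonants: 2
Ratio = 2/2
= 1.00


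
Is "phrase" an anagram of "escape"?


Word 1: "escape" → sorted: aceeps
Word 2: "phrase" → sorted: aehprs
Same letters? aceeps != aehprs
Anagram = No


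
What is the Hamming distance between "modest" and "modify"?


Comparing character by character (same length = 6):
  Pos 0: 'm' vs 'm' =
  Pos 1: 'o' vs 'o' =
  Pos 2: 'd' vs 'd' =
  Pos 3: 'e' vs 'i' !=
  Pos 4: 's' vs 'f' !=
  Pos 5: 't' vs 'y' !=
Hamming distance = 3


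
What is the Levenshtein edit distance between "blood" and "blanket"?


Word 1: "blood" (length 5)
Word 2: "blanket" (length 7)
One optimal edit sequence (insert/delete/substitute each cost 1):
  1. keep 'b'
  2. keep 'l'
  3. insert 'a'  (+1)
  4. insert 'n'  (+1)
  5. substitute 'o' -> 'k'  (+1)
  6. substitute 'o' -> 'e'  (+1)
  7. substitute 'd' -> 't'  (+1)
Total edit operations: 5
Edit distance = 5


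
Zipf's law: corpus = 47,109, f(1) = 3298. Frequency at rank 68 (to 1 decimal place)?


Zipf's law: f(r) = f(1) / r
f(1) = 3298
f(68) = 3298 / 68
= 48.5 occurrences


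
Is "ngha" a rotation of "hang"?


Word: "hang", Candidate: "ngha"
Method: check if candidate is substring of word+word
"hanghang" contains "ngha"? Yes
Is rotation = Yes


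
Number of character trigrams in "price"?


Word: "price" (length 5)
Number of 3-grams = length - 3 + 1 = 5 - 3 + 1
= 3


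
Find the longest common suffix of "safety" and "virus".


Word 1: "safety"
Word 2: "virus"
Comparing from end:
  Pos -1: 'y' != 's' (stop)
LCS = "" (length 0)


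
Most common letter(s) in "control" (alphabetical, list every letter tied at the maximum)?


Word: "control"
Letter counts:
  'c': 1
  'l': 1
  'n': 1
  'o': 2
  'r': 1
  't': 1
Maximum count = 2
Most frequent = 'o' (2 times each)


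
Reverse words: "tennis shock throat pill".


Original: "tennis shock throat pill"
Words (1..n): tennis | shock | throat | pill
Reversed (n..1): pill | throat | shock | tennis
Result = "pill throat shock tennis"


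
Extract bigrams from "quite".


Word: "quite" (length 5)
Number of bigrams = 5 - 2 + 1 = 4
  Position 0: "qu"
  Position 1: "ui"
  Position 2: "it"
  Position 3: "te"
Bigrams = "qu", "ui", "it", "te"


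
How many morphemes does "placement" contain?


Word: "placement"
Morphemes: place / -ment
Each morpheme carries meaning
= 2 morphemes


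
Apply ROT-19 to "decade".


Word: "decade"
Shift: 19
Each letter → (letter + shift) mod 26:
  'd' (3) + 19 = 22 → 'w'
  'e' (4) + 19 = 23 → 'x'
  'c' (2) + 19 = 21 → 'v'
  'a' (0) + 19 = 19 → 't'
  'd' (3) + 19 = 22 → 'w'
  'e' (4) + 19 = 23 → 'x'
Result = "wxvtwx"


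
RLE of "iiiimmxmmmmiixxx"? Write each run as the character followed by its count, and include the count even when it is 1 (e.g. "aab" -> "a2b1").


String: "iiiimmxmmmmiixxx"
Scanning for consecutive runs:
  'i' x 4
  'm' x 2
  'x' x 1
  'm' x 4
  'i' x 2
  'x' x 3
RLE = "i4m2x1m4i2x3"


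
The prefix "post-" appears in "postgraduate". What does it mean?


Prefix: post-
As in: postgraduate -> post- + graduate
Meaning = after


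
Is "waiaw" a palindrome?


Word: "waiaw"
Reversed: "waiaw"
Forward == Backward? waiaw == waiaw
Palindrome = Yes


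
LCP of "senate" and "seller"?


Word 1: "senate"
Word 2: "seller"
Comparing from start:
  Pos 0: 's' == 's'
  Pos 1: 'e' == 'e'
  Pos 2: 'n' != 'l' (stop)
LCP = "se" (length 2)


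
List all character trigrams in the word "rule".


Word: "rule" (length 4)
Number of trigrams = 4 - 3 + 1 = 2
  Position 0: "rul"
  Position 1: "ule"
Trigrams = "rul", "ule"


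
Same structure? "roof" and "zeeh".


Pattern of "roof": [0, 1, 1, 2]
Pattern of "zeeh": [0, 1, 1, 2]
Patterns match
Same pattern = Yes


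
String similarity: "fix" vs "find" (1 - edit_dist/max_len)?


Word 1: "fix" (length 3)
Word 2: "find" (length 4)
One optimal edit sequence:
  1. keep 'f'
  2. keep 'i'
  3. insert 'n'  (+1)
  4. substitute 'x' -> 'd'  (+1)
Edit distance = 2
Max length = max(3, 4) = 4
Similarity = 1 - 2/4
= 0.5000


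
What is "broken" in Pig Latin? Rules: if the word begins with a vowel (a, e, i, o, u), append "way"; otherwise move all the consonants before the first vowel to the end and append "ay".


Word: "broken"
Starts with consonant(s) → move to end, add 'ay'
Consonant cluster: "br"
Pig Latin = "okenbray"


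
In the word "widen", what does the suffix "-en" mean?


Suffix: -en
Example: widen = wide + -en, with a spelling change
Meaning = to make / become


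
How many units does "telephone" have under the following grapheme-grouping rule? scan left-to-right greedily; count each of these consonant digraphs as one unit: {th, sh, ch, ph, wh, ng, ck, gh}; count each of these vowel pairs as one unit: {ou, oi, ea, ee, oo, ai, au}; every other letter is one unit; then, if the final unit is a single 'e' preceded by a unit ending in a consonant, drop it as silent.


Word: "telephone" (9 letters)
Left-to-right scan:
  [1] 't' (letter)
  [2] 'e' (letter)
  [3] 'l' (letter)
  [4] 'e' (letter)
  [5] 'ph' (digraph)
  [6] 'o' (letter)
  [7] 'n' (letter)
  [8] 'e' (letter)
Units from scan: 8
Final unit is 'e' after a consonant -> drop as silent (-1)
Sound units = 7 units


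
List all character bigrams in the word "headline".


Word: "headline" (length 8)
Number of bigrams = 8 - 2 + 1 = 7
  Position 0: "he"
  Position 1: "ea"
  Position 2: "ad"
  Position 3: "dl"
  Position 4: "li"
  Position 5: "in"
  Position 6: "ne"
Bigrams = "he", "ea", "ad", "dl", "li", "in", "ne"


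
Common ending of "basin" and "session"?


Word 1: "basin"
Word 2: "session"
Comparing from end:
  Pos -1: 'n' == 'n'
  Pos -2: 'i' != 'o' (stop)
LCS = "n" (length 1)


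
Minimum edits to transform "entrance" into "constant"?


Word 1: "entrance" (length 8)
Word 2: "constant" (length 8)
One optimal edit sequence (insert/delete/substitute each cost 1):
  1. insert 'c'  (+1)
  2. substitute 'e' -> 'o'  (+1)
  3. keep 'n'
  4. substitute 't' -> 's'  (+1)
  5. substitute 'r' -> 't'  (+1)
  6. keep 'a'
  7. keep 'n'
  8. delete 'c'  (+1)
  9. substitute 'e' -> 't'  (+1)
Total edit operations: 6
Edit distance = 6


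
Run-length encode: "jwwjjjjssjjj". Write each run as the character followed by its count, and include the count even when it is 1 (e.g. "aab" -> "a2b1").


String: "jwwjjjjssjjj"
Scanning for consecutive runs:
  'j' x 1
  'w' x 2
  'j' x 4
  's' x 2
  'j' x 3
RLE = "j1w2j4s2j3"


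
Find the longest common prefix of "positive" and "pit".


Word 1: "positive"
Word 2: "pit"
Comparing from start:
  Pos 0: 'p' == 'p'
  Pos 1: 'o' != 'i' (stop)
LCP = "p" (length 1)


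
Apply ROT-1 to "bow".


Word: "bow"
Shift: 1
Each letter → (letter + shift) mod 26:
  'b' (1) + 1 = 2 → 'c'
  'o' (14) + 1 = 15 → 'p'
  'w' (22) + 1 = 23 → 'x'
Result = "cpx"


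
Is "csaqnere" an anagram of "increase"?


Word 1: "increase" → sorted: aceeinrs
Word 2: "csaqnere" → sorted: aceenqrs
Same letters? aceeinrs != aceenqrs
Anagram = No


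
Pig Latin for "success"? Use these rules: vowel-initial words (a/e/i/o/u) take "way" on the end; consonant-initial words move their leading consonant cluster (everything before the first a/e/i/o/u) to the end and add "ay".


Word: "success"
Starts with consonant(s) → move to end, add 'ay'
Consonant cluster: "s"
Pig Latin = "uccesssay"


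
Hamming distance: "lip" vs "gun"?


Comparing character by character (same length = 3):
  Pos 0: 'l' vs 'g' !=
  Pos 1: 'i' vs 'u' !=
  Pos 2: 'p' vs 'n' !=
Hamming distance = 3


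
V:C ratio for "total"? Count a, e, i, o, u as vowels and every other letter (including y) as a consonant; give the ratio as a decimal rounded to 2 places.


Word: "total"
Vowels (a,e,i,o,u): 2
Consonants: 3
Ratio = 2/3
= 0.67


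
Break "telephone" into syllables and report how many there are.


Word: "telephone"
Syllable breakdown: tel / e / phone
Counting: 3 parts
= 3 syllables


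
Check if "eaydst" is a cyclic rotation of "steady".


Word: "steady", Candidate: "eaydst"
Method: check if candidate is substring of word+word
"steadysteady" contains "eaydst"? No
Is rotation = No


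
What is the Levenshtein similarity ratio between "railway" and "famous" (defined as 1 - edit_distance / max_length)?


Word 1: "railway" (length 7)
Word 2: "famous" (length 6)
One optimal edit sequence:
  1. substitute 'r' -> 'f'  (+1)
  2. keep 'a'
  3. delete 'i'  (+1)
  4. substitute 'l' -> 'm'  (+1)
  5. substitute 'w' -> 'o'  (+1)
  6. substitute 'a' -> 'u'  (+1)
  7. substitute 'y' -> 's'  (+1)
Edit distance = 6
Max length = max(7, 6) = 7
Similarity = 1 - 6/7
= 0.1429


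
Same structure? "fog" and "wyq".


Pattern of "fog": [0, 1, 2]
Pattern of "wyq": [0, 1, 2]
Patterns match
Same pattern = Yes


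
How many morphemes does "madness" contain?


Word: "madness"
Morphemes: mad | -ness
Each morpheme carries meaning
= 2 morphemes


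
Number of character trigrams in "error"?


Word: "error" (length 5)
Number of 3-grams = length - 3 + 1 = 5 - 3 + 1
= 3


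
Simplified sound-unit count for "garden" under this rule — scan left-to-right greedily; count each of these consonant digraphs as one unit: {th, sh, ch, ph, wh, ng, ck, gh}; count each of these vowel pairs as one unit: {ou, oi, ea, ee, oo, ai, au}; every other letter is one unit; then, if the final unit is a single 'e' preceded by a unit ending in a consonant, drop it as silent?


Word: "garden" (6 letters)
Left-to-right scan:
  [1] 'g' (letter)
  [2] 'a' (letter)
  [3] 'r' (letter)
  [4] 'd' (letter)
  [5] 'e' (letter)
  [6] 'n' (letter)
Units from scan: 6
Sound units = 6 units


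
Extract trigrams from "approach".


Word: "approach" (length 8)
Number of trigrams = 8 - 3 + 1 = 6
  Position 0: "app"
  Position 1: "ppr"
  Position 2: "pro"
  Position 3: "roa"
  Position 4: "oac"
  Position 5: "ach"
Trigrams = "app", "ppr", "pro", "roa", "oac", "ach"


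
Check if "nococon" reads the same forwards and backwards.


Word: "nococon"
Reversed: "nococon"
Forward == Backward? nococon == nococon
Palindrome = Yes


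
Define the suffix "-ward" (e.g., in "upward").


Suffix: -ward
Example: upward = up + -ward
Meaning = in the direction of


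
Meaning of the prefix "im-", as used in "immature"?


Prefix: im-
As in: immature -> im- + mature
Meaning = not / into


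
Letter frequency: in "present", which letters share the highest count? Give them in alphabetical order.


Word: "present"
Letter counts:
  'e': 2
  'n': 1
  'p': 1
  'r': 1
  's': 1
  't': 1
Maximum count = 2
Most frequent = 'e' (2 times each)


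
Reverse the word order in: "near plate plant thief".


Original: "near plate plant thief"
Words (1..n): near | plate | plant | thief
Reversed (n..1): thief | plant | plate | near
Result = "thief plant plate near"


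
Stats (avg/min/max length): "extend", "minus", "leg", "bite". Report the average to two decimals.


Lengths: "extend"=6, "minus"=5, "leg"=3, "bite"=4
Sum = 18, Count = 4
Average = 18/4 = 4.50
= avg=4.50, min=3, max=6


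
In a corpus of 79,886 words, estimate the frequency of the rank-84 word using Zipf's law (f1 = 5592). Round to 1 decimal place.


Zipf's law: f(r) = f(1) / r
f(1) = 5592
f(84) = 5592 / 84
= 66.6 occurrences


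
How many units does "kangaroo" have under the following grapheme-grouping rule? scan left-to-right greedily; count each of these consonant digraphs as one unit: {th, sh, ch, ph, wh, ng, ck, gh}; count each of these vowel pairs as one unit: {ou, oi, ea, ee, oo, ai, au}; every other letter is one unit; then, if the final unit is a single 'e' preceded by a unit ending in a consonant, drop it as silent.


Word: "kangaroo" (8 letters)
Left-to-right scan:
  (1) 'k' (letter)
  (2) 'a' (letter)
  (3) 'ng' (digraph)
  (4) 'a' (letter)
  (5) 'r' (letter)
  (6) 'oo' (vowel-pair)
Units from scan: 6
Sound units = 6 units


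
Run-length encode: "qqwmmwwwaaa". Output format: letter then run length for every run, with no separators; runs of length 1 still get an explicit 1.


String: "qqwmmwwwaaa"
Scanning for consecutive runs:
  'q' x 2
  'w' x 1
  'm' x 2
  'w' x 3
  'a' x 3
RLE = "q2w1m2w3a3"


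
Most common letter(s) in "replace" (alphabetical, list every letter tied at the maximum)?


Word: "replace"
Letter counts:
  'a': 1
  'c': 1
  'e': 2
  'l': 1
  'p': 1
  'r': 1
Maximum count = 2
Most frequent = 'e' (2 times each)


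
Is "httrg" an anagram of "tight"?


Word 1: "tight" → sorted: ghitt
Word 2: "httrg" → sorted: ghrtt
Same letters? ghitt != ghrtt
Anagram = No


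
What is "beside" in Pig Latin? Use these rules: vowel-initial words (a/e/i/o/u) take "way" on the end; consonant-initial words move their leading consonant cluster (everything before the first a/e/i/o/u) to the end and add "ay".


Word: "beside"
Starts with consonant(s) → move to end, add 'ay'
Consonant cluster: "b"
Pig Latin = "esidebay"


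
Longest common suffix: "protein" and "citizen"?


Word 1: "protein"
Word 2: "citizen"
Comparing from end:
  Pos -1: 'n' == 'n'
  Pos -2: 'i' != 'e' (stop)
LCS = "n" (length 1)


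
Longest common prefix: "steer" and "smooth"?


Word 1: "steer"
Word 2: "smooth"
Comparing from start:
  Pos 0: 's' == 's'
  Pos 1: 't' != 'm' (stop)
LCP = "s" (length 1)


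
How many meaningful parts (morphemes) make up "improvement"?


Word: "improvement"
Morphemes: improve / -ment
Each morpheme carries meaning
= 2 morphemes


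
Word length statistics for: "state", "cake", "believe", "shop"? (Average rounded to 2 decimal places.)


Lengths: "state"=5, "cake"=4, "believe"=7, "shop"=4
Sum = 20, Count = 4
Average = 20/4 = 5.00
= avg=5.00, min=4, max=7


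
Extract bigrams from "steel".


Word: "steel" (length 5)
Number of bigrams = 5 - 2 + 1 = 4
  Position 0: "st"
  Position 1: "te"
  Position 2: "ee"
  Position 3: "el"
Bigrams = "st", "te", "ee", "el"


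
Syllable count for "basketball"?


Word: "basketball"
Syllable breakdown: bas-ket-ball
Counting: 3 parts
= 3 syllables


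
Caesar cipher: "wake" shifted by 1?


Word: "wake"
Shift: 1
Each letter → (letter + shift) mod 26:
  'w' (22) + 1 = 23 → 'x'
  'a' (0) + 1 = 1 → 'b'
  'k' (10) + 1 = 11 → 'l'
  'e' (4) + 1 = 5 → 'f'
Result = "xblf"


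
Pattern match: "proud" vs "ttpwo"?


Pattern of "proud": [0, 1, 2, 3, 4]
Pattern of "ttpwo": [0, 0, 1, 2, 3]
Patterns do not match
Same pattern = No


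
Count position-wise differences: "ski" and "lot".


Comparing character by character (same length = 3):
  Pos 0: 's' vs 'l' !=
  Pos 1: 'k' vs 'o' !=
  Pos 2: 'i' vs 't' !=
Hamming distance = 3


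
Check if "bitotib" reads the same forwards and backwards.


Word: "bitotib"
Reversed: "bitotib"
Forward == Backward? bitotib == bitotib
Palindrome = Yes


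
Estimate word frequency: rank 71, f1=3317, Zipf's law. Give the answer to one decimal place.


Zipf's law: f(r) = f(1) / r
f(1) = 3317
f(71) = 3317 / 71
= 46.7 occurrences


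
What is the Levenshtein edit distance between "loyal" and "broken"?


Word 1: "loyal" (length 5)
Word 2: "broken" (length 6)
One optimal edit sequence (insert/delete/substitute each cost 1):
  1. insert 'b'  (+1)
  2. substitute 'l' -> 'r'  (+1)
  3. keep 'o'
  4. substitute 'y' -> 'k'  (+1)
  5. substitute 'a' -> 'e'  (+1)
  6. substitute 'l' -> 'n'  (+1)
Total edit operations: 5
Edit distance = 5


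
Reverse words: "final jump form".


Original: "final jump form"
Words (1..n): final | jump | form
Reversed (n..1): form | jump | final
Result = "form jump final"


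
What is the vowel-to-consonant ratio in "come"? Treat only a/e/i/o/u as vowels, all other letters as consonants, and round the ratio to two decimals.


Word: "come"
Vowels (a,e,i,o,u): 2
Consonants: 2
Ratio = 2/2
= 1.00


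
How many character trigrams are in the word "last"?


Word: "last" (length 4)
Number of 3-grams = length - 3 + 1 = 4 - 3 + 1
= 2


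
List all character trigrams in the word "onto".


Word: "onto" (length 4)
Number of trigrams = 4 - 3 + 1 = 2
  Position 0: "ont"
  Position 1: "nto"
Trigrams = "ont", "nto"


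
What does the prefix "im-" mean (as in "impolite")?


Prefix: im-
As in: impolite -> im- + polite
Meaning = not / into


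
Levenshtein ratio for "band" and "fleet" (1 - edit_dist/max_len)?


Word 1: "band" (length 4)
Word 2: "fleet" (length 5)
One optimal edit sequence:
  1. insert 'f'  (+1)
  2. substitute 'b' -> 'l'  (+1)
  3. substitute 'a' -> 'e'  (+1)
  4. substitute 'n' -> 'e'  (+1)
  5. substitute 'd' -> 't'  (+1)
Edit distance = 5
Max length = max(4, 5) = 5
Similarity = 1 - 5/5
= 0.0000


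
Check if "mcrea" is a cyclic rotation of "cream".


Word: "cream", Candidate: "mcrea"
Method: check if candidate is substring of word+word
"creamcream" contains "mcrea"? Yes
Is rotation = Yes


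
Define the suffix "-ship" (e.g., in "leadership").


Suffix: -ship
As in: leadership -> leader + -ship
Meaning = state / position


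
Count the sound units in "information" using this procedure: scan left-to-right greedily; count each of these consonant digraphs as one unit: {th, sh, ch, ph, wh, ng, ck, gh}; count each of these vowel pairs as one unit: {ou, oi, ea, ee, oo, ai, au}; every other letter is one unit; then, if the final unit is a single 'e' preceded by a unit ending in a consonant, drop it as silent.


Word: "information" (11 letters)
Left-to-right scan:
  [1] 'i' (letter)
  [2] 'n' (letter)
  [3] 'f' (letter)
  [4] 'o' (letter)
  [5] 'r' (letter)
  [6] 'm' (letter)
  [7] 'a' (letter)
  [8] 't' (letter)
  [9] 'i' (letter)
  [10] 'o' (letter)
  [11] 'n' (letter)
Units from scan: 11
Sound units = 11 units


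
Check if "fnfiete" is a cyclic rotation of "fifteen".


Word: "fifteen", Candidate: "fnfiete"
Method: check if candidate is substring of word+word
"fifteenfifteen" contains "fnfiete"? No
Is rotation = No


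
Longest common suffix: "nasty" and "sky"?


Word 1: "nasty"
Word 2: "sky"
Comparing from end:
  Pos -1: 'y' == 'y'
  Pos -2: 't' != 'k' (stop)
LCS = "y" (length 1)


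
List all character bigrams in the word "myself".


Word: "myself" (length 6)
Number of bigrams = 6 - 2 + 1 = 5
  Position 0: "my"
  Position 1: "ys"
  Position 2: "se"
  Position 3: "el"
  Position 4: "lf"
Bigrams = "my", "ys", "se", "el", "lf"


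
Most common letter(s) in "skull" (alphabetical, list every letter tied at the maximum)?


Word: "skull"
Letter counts:
  'k': 1
  'l': 2
  's': 1
  'u': 1
Maximum count = 2
Most frequent = 'l' (2 times each)


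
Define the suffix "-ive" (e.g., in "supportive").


Suffix: -ive
Example: supportive (support + -ive)
Meaning = tending to


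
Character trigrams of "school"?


Word: "school" (length 6)
Number of trigrams = 6 - 3 + 1 = 4
  Position 0: "sch"
  Position 1: "cho"
  Position 2: "hoo"
  Position 3: "ool"
Trigrams = "sch", "cho", "hoo", "ool"


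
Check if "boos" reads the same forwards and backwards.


Word: "boos"
Reversed: "soob"
Forward == Backward? boos != soob
Palindrome = No


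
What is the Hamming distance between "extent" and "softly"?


Comparing character by character (same length = 6):
  Pos 0: 'e' vs 's' !=
  Pos 1: 'x' vs 'o' !=
  Pos 2: 't' vs 'f' !=
  Pos 3: 'e' vs 't' !=
  Pos 4: 'n' vs 'l' !=
  Pos 5: 't' vs 'y' !=
Hamming distance = 6


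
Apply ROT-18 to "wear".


Word: "wear"
Shift: 18
Each letter → (letter + shift) mod 26:
  'w' (22) + 18 = 14 → 'o'
  'e' (4) + 18 = 22 → 'w'
  'a' (0) + 18 = 18 → 's'
  'r' (17) + 18 = 9 → 'j'
Result = "owsj"


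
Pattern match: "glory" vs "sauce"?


Pattern of "glory": [0, 1, 2, 3, 4]
Pattern of "sauce": [0, 1, 2, 3, 4]
Patterns match
Same pattern = Yes


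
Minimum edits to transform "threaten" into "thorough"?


Word 1: "threaten" (length 8)
Word 2: "thorough" (length 8)
One optimal edit sequence (insert/delete/substitute each cost 1):
  1. keep 't'
  2. keep 'h'
  3. substitute 'r' -> 'o'  (+1)
  4. substitute 'e' -> 'r'  (+1)
  5. substitute 'a' -> 'o'  (+1)
  6. substitute 't' -> 'u'  (+1)
  7. substitute 'e' -> 'g'  (+1)
  8. substitute 'n' -> 'h'  (+1)
Total edit operations: 6
Edit distance = 6


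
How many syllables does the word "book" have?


Word: "book"
Syllable breakdown: book
Counting: 1 part
= 1 syllable


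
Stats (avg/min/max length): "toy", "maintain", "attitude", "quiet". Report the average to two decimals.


Lengths: "toy"=3, "maintain"=8, "attitude"=8, "quiet"=5
Sum = 24, Count = 4
Average = 24/4 = 6.00
= avg=6.00, min=3, max=8


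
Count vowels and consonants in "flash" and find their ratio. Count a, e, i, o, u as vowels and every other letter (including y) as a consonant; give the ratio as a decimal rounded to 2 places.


Word: "flash"
Vowels (a,e,i,o,u): 1
Consonants: 4
Ratio = 1/4
= 0.25


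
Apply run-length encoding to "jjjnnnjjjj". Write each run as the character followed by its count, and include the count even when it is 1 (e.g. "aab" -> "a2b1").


String: "jjjnnnjjjj"
Scanning for consecutive runs:
  'j' x 3
  'n' x 3
  'j' x 4
RLE = "j3n3j4"


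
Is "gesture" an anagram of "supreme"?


Word 1: "supreme" → sorted: eemprsu
Word 2: "gesture" → sorted: eegrstu
Same letters? eemprsu != eegrstu
Anagram = No


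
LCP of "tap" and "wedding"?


Word 1: "tap"
Word 2: "wedding"
Comparing from start:
  Pos 0: 't' != 'w' (stop)
LCP = "" (length 0)


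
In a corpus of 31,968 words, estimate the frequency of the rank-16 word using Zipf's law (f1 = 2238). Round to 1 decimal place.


Zipf's law: f(r) = f(1) / r
f(1) = 2238
f(16) = 2238 / 16
= 139.9 occurrences


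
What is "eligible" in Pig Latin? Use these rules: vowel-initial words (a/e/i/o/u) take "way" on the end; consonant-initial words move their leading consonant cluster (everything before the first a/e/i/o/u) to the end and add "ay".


Word: "eligible"
Starts with vowel → add 'way'
Pig Latin = "eligibleway"


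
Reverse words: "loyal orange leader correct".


Original: "loyal orange leader correct"
Words (1..n): loyal | orange | leader | correct
Reversed (n..1): correct | leader | orange | loyal
Result = "correct leader orange loyal"


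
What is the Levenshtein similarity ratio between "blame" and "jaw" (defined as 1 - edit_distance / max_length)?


Word 1: "blame" (length 5)
Word 2: "jaw" (length 3)
One optimal edit sequence:
  1. delete 'b'  (+1)
  2. substitute 'l' -> 'j'  (+1)
  3. keep 'a'
  4. delete 'm'  (+1)
  5. substitute 'e' -> 'w'  (+1)
Edit distance = 4
Max length = max(5, 3) = 5
Similarity = 1 - 4/5
= 0.2000


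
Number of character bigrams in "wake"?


Word: "wake" (length 4)
Number of 2-grams = length - 2 + 1 = 4 - 2 + 1
= 3


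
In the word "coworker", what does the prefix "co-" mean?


Prefix: co-
As in: coworker -> co- + worker
Meaning = together


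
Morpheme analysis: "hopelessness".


Word: "hopelessness"
Morphemes: hope / -less / -ness
Each morpheme carries meaning
= 3 morphemes


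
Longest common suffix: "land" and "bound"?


Word 1: "land"
Word 2: "bound"
Comparing from end:
  Pos -1: 'd' == 'd'
  Pos -2: 'n' == 'n'
  Pos -3: 'a' != 'u' (stop)
LCS = "nd" (length 2)


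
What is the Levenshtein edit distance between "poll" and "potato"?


Word 1: "poll" (length 4)
Word 2: "potato" (length 6)
One optimal edit sequence (insert/delete/substitute each cost 1):
  1. keep 'p'
  2. keep 'o'
  3. insert 't'  (+1)
  4. insert 'a'  (+1)
  5. substitute 'l' -> 't'  (+1)
  6. substitute 'l' -> 'o'  (+1)
Total edit operations: 4
Edit distance = 4


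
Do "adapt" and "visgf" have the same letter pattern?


Pattern of "adapt": [0, 1, 0, 2, 3]
Pattern of "visgf": [0, 1, 2, 3, 4]
Patterns do not match
Same pattern = No


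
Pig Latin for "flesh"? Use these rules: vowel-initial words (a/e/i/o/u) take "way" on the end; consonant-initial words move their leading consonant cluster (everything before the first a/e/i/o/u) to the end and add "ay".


Word: "flesh"
Starts with consonant(s) → move to end, add 'ay'
Consonant cluster: "fl"
Pig Latin = "eshflay"


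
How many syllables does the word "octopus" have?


Word: "octopus"
Syllable breakdown: oc-to-pus
Counting: 3 parts
= 3 syllables


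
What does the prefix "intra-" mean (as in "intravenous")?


Prefix: intra-
Example: intravenous = intra- + venous
Meaning = within


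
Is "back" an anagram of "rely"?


Word 1: "rely" → sorted: elry
Word 2: "back" → sorted: abck
Same letters? elry != abck
Anagram = No


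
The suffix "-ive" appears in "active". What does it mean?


Suffix: -ive
Example: active (act + -ive)
Meaning = tending to


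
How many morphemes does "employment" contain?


Word: "employment"
Morphemes: employ / -ment
Each morpheme carries meaning
= 2 morphemes


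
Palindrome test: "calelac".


Word: "calelac"
Reversed: "calelac"
Forward == Backward? calelac == calelac
Palindrome = Yes


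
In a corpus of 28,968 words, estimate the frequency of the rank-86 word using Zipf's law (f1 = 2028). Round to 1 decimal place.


Zipf's law: f(r) = f(1) / r
f(1) = 2028
f(86) = 2028 / 86
= 23.6 occurrences


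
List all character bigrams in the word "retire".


Word: "retire" (length 6)
Number of bigrams = 6 - 2 + 1 = 5
  Position 0: "re"
  Position 1: "et"
  Position 2: "ti"
  Position 3: "ir"
  Position 4: "re"
Bigrams = "re", "et", "ti", "ir", "re"


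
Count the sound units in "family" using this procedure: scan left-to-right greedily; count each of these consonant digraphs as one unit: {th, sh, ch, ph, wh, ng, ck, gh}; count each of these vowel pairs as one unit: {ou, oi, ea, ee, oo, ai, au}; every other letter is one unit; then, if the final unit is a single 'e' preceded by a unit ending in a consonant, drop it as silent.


Word: "family" (6 letters)
Left-to-right scan:
  (1) 'f' (letter)
  (2) 'a' (letter)
  (3) 'm' (letter)
  (4) 'i' (letter)
  (5) 'l' (letter)
  (6) 'y' (letter)
Units from scan: 6
Sound units = 6 units


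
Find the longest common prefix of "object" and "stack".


Word 1: "object"
Word 2: "stack"
Comparing from start:
  Pos 0: 'o' != 's' (stop)
LCP = "" (length 0)


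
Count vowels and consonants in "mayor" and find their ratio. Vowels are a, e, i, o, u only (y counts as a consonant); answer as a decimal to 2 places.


Word: "mayor"
Vowels (a,e,i,o,u): 2
Consonants: 3
Ratio = 2/3
= 0.67


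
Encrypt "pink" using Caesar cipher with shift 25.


Word: "pink"
Shift: 25
Each letter → (letter + shift) mod 26:
  'p' (15) + 25 = 14 → 'o'
  'i' (8) + 25 = 7 → 'h'
  'n' (13) + 25 = 12 → 'm'
  'k' (10) + 25 = 9 → 'j'
Result = "ohmj"


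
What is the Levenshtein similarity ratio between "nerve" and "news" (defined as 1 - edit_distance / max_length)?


Word 1: "nerve" (length 5)
Word 2: "news" (length 4)
One optimal edit sequence:
  1. keep 'n'
  2. keep 'e'
  3. delete 'r'  (+1)
  4. substitute 'v' -> 'w'  (+1)
  5. substitute 'e' -> 's'  (+1)
Edit distance = 3
Max length = max(5, 4) = 5
Similarity = 1 - 3/5
= 0.4000


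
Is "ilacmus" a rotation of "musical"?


Word: "musical", Candidate: "ilacmus"
Method: check if candidate is substring of word+word
"musicalmusical" contains "ilacmus"? No
Is rotation = No


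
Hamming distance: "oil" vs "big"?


Comparing character by character (same length = 3):
  Pos 0: 'o' vs 'b' !=
  Pos 1: 'i' vs 'i' =
  Pos 2: 'l' vs 'g' !=
Hamming distance = 2


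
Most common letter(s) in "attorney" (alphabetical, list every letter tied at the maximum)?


Word: "attorney"
Letter counts:
  'a': 1
  'e': 1
  'n': 1
  'o': 1
  'r': 1
  't': 2
  'y': 1
Maximum count = 2
Most frequent = 't' (2 times each)


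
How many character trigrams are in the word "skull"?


Word: "skull" (length 5)
Number of 3-grams = length - 3 + 1 = 5 - 3 + 1
= 3


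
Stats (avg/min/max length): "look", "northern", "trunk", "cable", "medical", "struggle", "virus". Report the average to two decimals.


Lengths: "look"=4, "northern"=8, "trunk"=5, "cable"=5, "medical"=7, "struggle"=8, "virus"=5
Sum = 42, Count = 7
Average = 42/7 = 6.00
= avg=6.00, min=4, max=8


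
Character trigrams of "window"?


Word: "window" (length 6)
Number of trigrams = 6 - 3 + 1 = 4
  Position 0: "win"
  Position 1: "ind"
  Position 2: "ndo"
  Position 3: "dow"
Trigrams = "win", "ind", "ndo", "dow"


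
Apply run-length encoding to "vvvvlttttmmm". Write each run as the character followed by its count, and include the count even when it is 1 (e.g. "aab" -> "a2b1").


String: "vvvvlttttmmm"
Scanning for consecutive runs:
  'v' x 4
  'l' x 1
  't' x 4
  'm' x 3
RLE = "v4l1t4m3"


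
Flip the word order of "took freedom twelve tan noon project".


Original: "took freedom twelve tan noon project"
Words (1..n): took | freedom | twelve | tan | noon | project
Reversed (n..1): project | noon | tan | twelve | freedom | took
Result = "project noon tan twelve freedom took"


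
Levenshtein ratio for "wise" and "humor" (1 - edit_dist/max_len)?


Word 1: "wise" (length 4)
Word 2: "humor" (length 5)
One optimal edit sequence:
  1. insert 'h'  (+1)
  2. substitute 'w' -> 'u'  (+1)
  3. substitute 'i' -> 'm'  (+1)
  4. substitute 's' -> 'o'  (+1)
  5. substitute 'e' -> 'r'  (+1)
Edit distance = 5
Max length = max(4, 5) = 5
Similarity = 1 - 5/5
= 0.0000


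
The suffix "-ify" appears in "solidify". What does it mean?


Suffix: -ify
As in: solidify -> solid + -ify
Meaning = to make


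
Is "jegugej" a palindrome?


Word: "jegugej"
Reversed: "jegugej"
Forward == Backward? jegugej == jegugej
Palindrome = Yes


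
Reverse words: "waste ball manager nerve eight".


Original: "waste ball manager nerve eight"
Words (1..n): waste | ball | manager | nerve | eight
Reversed (n..1): eight | nerve | manager | ball | waste
Result = "eight nerve manager ball waste"


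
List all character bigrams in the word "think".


Word: "think" (length 5)
Number of bigrams = 5 - 2 + 1 = 4
  Position 0: "th"
  Position 1: "hi"
  Position 2: "in"
  Position 3: "nk"
Bigrams = "th", "hi", "in", "nk"
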